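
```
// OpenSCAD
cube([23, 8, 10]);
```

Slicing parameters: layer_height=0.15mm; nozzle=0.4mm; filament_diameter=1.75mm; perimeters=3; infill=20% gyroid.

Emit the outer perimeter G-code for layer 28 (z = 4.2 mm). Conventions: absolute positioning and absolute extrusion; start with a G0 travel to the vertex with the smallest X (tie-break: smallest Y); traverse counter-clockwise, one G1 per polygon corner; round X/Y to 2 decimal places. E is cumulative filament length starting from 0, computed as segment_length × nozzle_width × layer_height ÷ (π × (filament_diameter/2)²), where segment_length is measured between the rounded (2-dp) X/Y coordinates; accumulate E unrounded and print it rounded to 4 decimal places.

At z = 4.2 mm: the 23×8 cube contributes its full rectangle. The outline is a single polygon with 4 vertices. Extrusion per mm of travel: 0.4 × 0.15 / (π × 0.875²) = 0.024945. Accumulating E over each segment gives final E = 1.5466.

G0 X0.00 Y0.00 Z4.20
G1 X23.00 Y0.00 E0.5737
G1 X23.00 Y8.00 E0.7733
G1 X0.00 Y8.00 E1.3470
G1 X0.00 Y0.00 E1.5466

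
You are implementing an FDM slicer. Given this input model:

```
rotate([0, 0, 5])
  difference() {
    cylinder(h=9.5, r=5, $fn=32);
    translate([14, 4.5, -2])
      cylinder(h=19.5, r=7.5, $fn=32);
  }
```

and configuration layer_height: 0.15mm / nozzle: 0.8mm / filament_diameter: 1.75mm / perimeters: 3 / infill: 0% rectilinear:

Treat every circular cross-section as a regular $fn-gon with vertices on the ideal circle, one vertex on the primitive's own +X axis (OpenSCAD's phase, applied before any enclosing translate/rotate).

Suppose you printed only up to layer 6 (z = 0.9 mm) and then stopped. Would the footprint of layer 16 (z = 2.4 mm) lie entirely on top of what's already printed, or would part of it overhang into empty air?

entirely on top

Compare the two slices. At z = 0.9: the r=5 cylinder gives a regular 32-gon of circumradius 5 (constant along its height) (area = (32/2)·5.000²·sin(360°/32) = 78.04 mm²); the r=7.5 cylinder at (14, 4.5) gives a regular 32-gon of circumradius 7.5 (constant along its height) (area = (32/2)·7.500²·sin(360°/32) = 175.58 mm²); Taking the first minus the rest: starting from the r=5 cylinder (78.04 mm²), the r=7.5 cylinder at (14, 4.5) misses the remaining region (no effect) — area = 78.04 mm²; (whole slice rotated 5° about Z — lengths, areas and connectivity unchanged). At z = 2.4: the r=5 cylinder gives a regular 32-gon of circumradius 5 (constant along its height) (area = (32/2)·5.000²·sin(360°/32) = 78.04 mm²); the cylinder at (14, 4.5): section is a regular 32-gon, circumradius r=7.5 (area = (32/2)·7.500²·sin(360°/32) = 175.58 mm²); After the difference (first − rest): starting from the r=5 cylinder (78.04 mm²), the r=7.5 cylinder at (14, 4.5) misses the remaining region (no effect) — area = 78.04 mm²; (rotated 5° about Z; rotation is an isometry so areas/perimeters/island counts are preserved). Checking containment: the cross-section at z = 2.4 is a subset of the cross-section at z = 0.9.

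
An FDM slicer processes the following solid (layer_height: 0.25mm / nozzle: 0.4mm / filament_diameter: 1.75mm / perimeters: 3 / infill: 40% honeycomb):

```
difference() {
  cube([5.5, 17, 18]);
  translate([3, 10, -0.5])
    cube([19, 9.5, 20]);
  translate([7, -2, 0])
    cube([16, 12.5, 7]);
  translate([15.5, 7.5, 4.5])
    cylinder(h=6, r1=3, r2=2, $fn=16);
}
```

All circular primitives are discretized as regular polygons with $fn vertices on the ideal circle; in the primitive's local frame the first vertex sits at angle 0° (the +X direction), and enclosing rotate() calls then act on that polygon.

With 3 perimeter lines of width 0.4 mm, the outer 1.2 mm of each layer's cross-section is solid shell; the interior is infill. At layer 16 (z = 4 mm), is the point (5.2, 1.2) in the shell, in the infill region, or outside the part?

shell

At z = 4 mm: the cube is present — its section is the full 5.5×17 rectangle; the 19×9.5 cube at (3, 10) contributes its full rectangle; the 16×12.5 cube at (7, -2) contributes its full rectangle; the cone at (15.5, 7.5) does not reach this height (z outside [4.5, 10.5]); Subtracting the remaining from the first: starting from the 5.5×17 cube, the 19×9.5 cube at (3, 10) partially overlaps it — only the 17.50 mm² overlap (of its 180.50 mm²) is removed, clipping the outline; the 16×12.5 cube at (7, -2) misses the remaining region (no effect) — 1 connected region. Overall, the cross-section is a single solid region. The nearest boundary edge runs (5.50, 10.00)→(5.50, 0.00); distance from the point to it = 0.30 mm. The point is inside the cross-section, 0.30 mm from the nearest boundary — within the 1.2 mm shell band (3 × 0.4).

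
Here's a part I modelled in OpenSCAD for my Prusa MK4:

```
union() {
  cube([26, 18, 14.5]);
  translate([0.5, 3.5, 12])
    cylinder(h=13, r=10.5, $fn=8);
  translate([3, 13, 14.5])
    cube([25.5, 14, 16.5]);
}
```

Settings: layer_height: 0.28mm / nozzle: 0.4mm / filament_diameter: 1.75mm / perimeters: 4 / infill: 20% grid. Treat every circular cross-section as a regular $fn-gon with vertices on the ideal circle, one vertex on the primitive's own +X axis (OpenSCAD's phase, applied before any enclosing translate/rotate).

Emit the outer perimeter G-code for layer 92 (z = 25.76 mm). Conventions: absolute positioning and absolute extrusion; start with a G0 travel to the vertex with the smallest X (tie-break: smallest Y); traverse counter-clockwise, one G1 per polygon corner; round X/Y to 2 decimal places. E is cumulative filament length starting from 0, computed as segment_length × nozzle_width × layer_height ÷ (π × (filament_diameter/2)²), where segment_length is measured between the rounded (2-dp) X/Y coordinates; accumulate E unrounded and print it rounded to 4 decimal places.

At z = 25.76 mm: the cube does not reach this height (z outside [0, 14.5]); the cylinder at (0.5, 3.5) is not intersected at this z (z outside [12, 25]); the 25.5×14 cube at (3, 13) contributes its full rectangle; Combining (union): only the 25.5×14 cube at (3, 13) is present, so the union is just that shape — 1 connected region. The outline is a single polygon with 4 vertices. Extrusion per mm of travel: 0.4 × 0.28 / (π × 0.875²) = 0.046564. Accumulating E over each segment gives final E = 3.6786.

G0 X3.00 Y13.00 Z25.76
G1 X28.50 Y13.00 E1.1874
G1 X28.50 Y27.00 E1.8393
G1 X3.00 Y27.00 E3.0267
G1 X3.00 Y13.00 E3.6786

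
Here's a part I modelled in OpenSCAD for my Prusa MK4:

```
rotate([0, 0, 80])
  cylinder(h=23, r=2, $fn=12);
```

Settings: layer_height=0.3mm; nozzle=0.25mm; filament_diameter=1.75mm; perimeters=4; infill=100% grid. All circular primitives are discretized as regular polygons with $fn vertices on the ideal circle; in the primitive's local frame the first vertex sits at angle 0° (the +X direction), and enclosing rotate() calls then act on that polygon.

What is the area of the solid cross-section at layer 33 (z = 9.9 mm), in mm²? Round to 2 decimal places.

At z = 9.9 mm: the r=2 cylinder gives a regular 12-gon of circumradius 2 (constant along its height) (area = (12/2)·2.000²·sin(360°/12) = 12.00 mm²); (whole slice rotated 80° about Z — lengths, areas and connectivity unchanged). Overall, the cross-section is a single solid region. Net area = 12.00 mm².

12.00 mm²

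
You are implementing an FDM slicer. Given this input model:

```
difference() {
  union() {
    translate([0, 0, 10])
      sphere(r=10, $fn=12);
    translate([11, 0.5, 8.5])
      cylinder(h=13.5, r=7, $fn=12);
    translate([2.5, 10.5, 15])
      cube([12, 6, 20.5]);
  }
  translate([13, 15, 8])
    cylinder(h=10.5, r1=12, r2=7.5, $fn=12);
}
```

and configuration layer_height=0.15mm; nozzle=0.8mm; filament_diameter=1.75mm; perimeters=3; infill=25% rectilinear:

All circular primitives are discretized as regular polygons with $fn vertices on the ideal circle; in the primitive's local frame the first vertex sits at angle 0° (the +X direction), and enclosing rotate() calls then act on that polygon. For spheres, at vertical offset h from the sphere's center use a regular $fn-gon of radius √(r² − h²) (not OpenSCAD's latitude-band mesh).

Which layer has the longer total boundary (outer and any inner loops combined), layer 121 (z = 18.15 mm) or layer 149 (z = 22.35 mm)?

layer 121 (z = 18.15 mm)

Layer 121 (z = 18.15): the r=10 sphere contributes a regular 12-gon of circumradius √(10²−8.15²) = 5.795 (perimeter = 2·12·5.795·sin(180°/12) = 35.99 mm); the r=7 cylinder at (11, 0.5) gives a regular 12-gon of circumradius 7 (constant along its height) (perimeter = 2·12·7.000·sin(180°/12) = 43.48 mm); the cube at (2.5, 10.5) (footprint 12×6) is included at this height (perimeter 36.00 mm); Combining (union): the regions partially overlap (shared area 5.89 mm²), so the edge portions inside another operand are dropped and the merged outline is re-measured after clipping — boundary = 102.54 mm; the cone at (13, 15) (r1=12→r2=7.5) has section circumradius 7.650 here — a regular 12-gon (perimeter = 2·12·7.650·sin(180°/12) = 47.52 mm); Subtracting the remaining from the first: starting from that combined region, the cone at (13, 15) partially overlaps it — only the 51.72 mm² overlap (of its 175.57 mm²) is removed, clipping the outline — boundary = 86.81 mm. So its perimeter = 86.81 mm. Layer 149 (z = 22.35): the sphere is absent (|z−center|=12.350 > r=10); the cylinder at (11, 0.5) is not intersected at this z (z outside [8.5, 22]); the cube at (2.5, 10.5) (footprint 12×6) is included at this height (perimeter 36.00 mm); Combining (union): only the 12×6 cube at (2.5, 10.5) is present, so the union is just that shape — boundary = 36.00 mm; the cone at (13, 15) is not intersected at this z (z outside [8, 18.5]); Taking the first minus the rest: none of the subtracted shapes is present at this height, so that combined region is unchanged — boundary = 36.00 mm. So its perimeter = 36.00 mm. Layer 121 is larger (86.81 vs 36.00 mm).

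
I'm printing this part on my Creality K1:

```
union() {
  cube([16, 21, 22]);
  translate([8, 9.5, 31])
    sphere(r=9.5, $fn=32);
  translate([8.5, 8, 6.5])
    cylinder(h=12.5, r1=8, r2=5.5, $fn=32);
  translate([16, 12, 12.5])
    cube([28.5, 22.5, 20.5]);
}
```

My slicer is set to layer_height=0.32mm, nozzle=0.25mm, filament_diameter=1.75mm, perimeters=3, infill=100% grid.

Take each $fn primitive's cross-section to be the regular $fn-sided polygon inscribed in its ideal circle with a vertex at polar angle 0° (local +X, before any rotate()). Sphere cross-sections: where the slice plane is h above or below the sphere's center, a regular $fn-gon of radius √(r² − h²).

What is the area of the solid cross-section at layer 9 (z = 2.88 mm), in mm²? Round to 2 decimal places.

336.00 mm²

At z = 2.88 mm: the cube is present — its section is the full 16×21 rectangle (area 336.00 mm²); the sphere at (8, 9.5) is absent (|z−center|=28.120 > r=9.5); the cone at (8.5, 8) does not reach this height (z outside [6.5, 19]); the cube at (16, 12) is not intersected at this z (z outside [12.5, 33]); Taking the union: only the 16×21 cube is present, so the union is just that shape — area = 336.00 mm². Overall, the cross-section is a single solid region. Net area = 336.00 mm².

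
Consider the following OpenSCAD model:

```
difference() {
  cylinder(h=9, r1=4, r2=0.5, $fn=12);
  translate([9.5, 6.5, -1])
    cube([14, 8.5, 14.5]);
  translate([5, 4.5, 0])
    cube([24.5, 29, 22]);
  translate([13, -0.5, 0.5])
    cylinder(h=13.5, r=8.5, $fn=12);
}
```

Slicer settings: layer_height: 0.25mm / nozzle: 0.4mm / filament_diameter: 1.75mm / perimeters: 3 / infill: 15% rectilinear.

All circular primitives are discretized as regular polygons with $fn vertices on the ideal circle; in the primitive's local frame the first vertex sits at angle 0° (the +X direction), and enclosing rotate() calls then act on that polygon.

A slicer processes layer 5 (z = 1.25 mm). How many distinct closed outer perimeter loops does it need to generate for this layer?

1

At z = 1.25 mm: the cone contributes a regular 12-gon of circumradius 3.514 (interpolated between r1=4 and r2=0.5 at t=0.139); the 14×8.5 cube at (9.5, 6.5) contributes its full rectangle; the cube at (5, 4.5) is present — its section is the full 24.5×29 rectangle; the r=8.5 cylinder at (13, -0.5) gives a regular 12-gon of circumradius 8.5 (constant along its height); Taking the first minus the rest: starting from the cone, the 14×8.5 cube at (9.5, 6.5) misses the remaining region (no effect); the 24.5×29 cube at (5, 4.5) misses the remaining region (no effect); the r=8.5 cylinder at (13, -0.5) misses the remaining region (no effect) — 1 connected region. The result has 1 disconnected region.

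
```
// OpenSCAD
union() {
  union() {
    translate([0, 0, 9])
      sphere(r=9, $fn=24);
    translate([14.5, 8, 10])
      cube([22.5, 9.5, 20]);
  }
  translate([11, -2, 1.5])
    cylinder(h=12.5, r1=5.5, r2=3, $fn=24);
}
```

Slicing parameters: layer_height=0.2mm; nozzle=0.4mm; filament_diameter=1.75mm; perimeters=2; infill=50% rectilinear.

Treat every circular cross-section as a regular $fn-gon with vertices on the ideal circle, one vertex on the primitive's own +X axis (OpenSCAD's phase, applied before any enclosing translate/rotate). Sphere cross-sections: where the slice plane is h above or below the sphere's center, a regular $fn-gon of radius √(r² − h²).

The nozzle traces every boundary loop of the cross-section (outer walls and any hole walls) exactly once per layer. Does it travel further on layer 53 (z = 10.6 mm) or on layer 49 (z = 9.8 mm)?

Layer 53 (z = 10.6): the r=9 sphere contributes a regular 24-gon of circumradius √(9²−1.6²) = 8.857 (perimeter = 2·24·8.857·sin(180°/24) = 55.49 mm); the cube at (14.5, 8) (footprint 22.5×9.5) is included at this height (perimeter 64.00 mm); Merging all regions: the 2 present regions are separate (no shared area or edge), so areas and boundary lengths simply add and each stays a separate island — boundary = 119.49 mm; the cone at (11, -2) (r1=5.5→r2=3) has section circumradius 3.680 here — a regular 24-gon (perimeter = 2·24·3.680·sin(180°/24) = 23.06 mm); Merging all regions: the regions partially overlap (shared area 4.28 mm²), so the edge portions inside another operand are dropped and the merged outline is re-measured after clipping — boundary = 132.25 mm. So its perimeter = 132.25 mm. Layer 49 (z = 9.8): the r=9 sphere contributes a regular 24-gon of circumradius √(9²−0.8²) = 8.964 (perimeter = 2·24·8.964·sin(180°/24) = 56.16 mm); the cube at (14.5, 8) is not intersected at this z (z outside [10, 30]); Combining (union): only the r=9 sphere is present, so the union is just that shape — boundary = 56.16 mm; the cone at (11, -2) (r1=5.5→r2=3) has section circumradius 3.840 here — a regular 24-gon (perimeter = 2·24·3.840·sin(180°/24) = 24.06 mm); Combining (union): the regions partially overlap (shared area 5.74 mm²), so the edge portions inside another operand are dropped and the merged outline is re-measured after clipping — boundary = 68.70 mm. So its perimeter = 68.70 mm. Layer 53 is larger (132.25 vs 68.70 mm).

layer 53 (z = 10.6 mm)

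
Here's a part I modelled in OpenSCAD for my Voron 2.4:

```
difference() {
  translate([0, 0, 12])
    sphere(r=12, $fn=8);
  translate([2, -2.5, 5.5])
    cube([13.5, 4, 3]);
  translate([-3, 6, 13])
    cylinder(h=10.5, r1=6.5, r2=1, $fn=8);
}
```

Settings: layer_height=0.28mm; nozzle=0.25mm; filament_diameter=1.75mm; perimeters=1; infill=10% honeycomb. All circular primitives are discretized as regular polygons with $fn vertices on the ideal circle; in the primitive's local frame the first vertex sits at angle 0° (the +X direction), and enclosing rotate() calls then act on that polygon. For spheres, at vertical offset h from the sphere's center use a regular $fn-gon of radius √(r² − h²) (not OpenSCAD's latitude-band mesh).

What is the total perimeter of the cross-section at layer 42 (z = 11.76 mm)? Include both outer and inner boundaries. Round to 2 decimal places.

At z = 11.76 mm: the r=12 sphere slices to a regular 8-gon of circumradius 11.998 (√(r²−h²) with h=0.24 from center) (perimeter = 2·8·11.998·sin(180°/8) = 73.46 mm); the cube at (2, -2.5) is absent (z outside [5.5, 8.5]); the cone at (-3, 6) is absent (z outside [13, 23.5]); After the difference (first − rest): none of the subtracted shapes is present at this height, so the r=12 sphere is unchanged — boundary = 73.46 mm. Overall, the cross-section is a single solid region. Total boundary length (outer) = 73.46 mm.

73.46 mm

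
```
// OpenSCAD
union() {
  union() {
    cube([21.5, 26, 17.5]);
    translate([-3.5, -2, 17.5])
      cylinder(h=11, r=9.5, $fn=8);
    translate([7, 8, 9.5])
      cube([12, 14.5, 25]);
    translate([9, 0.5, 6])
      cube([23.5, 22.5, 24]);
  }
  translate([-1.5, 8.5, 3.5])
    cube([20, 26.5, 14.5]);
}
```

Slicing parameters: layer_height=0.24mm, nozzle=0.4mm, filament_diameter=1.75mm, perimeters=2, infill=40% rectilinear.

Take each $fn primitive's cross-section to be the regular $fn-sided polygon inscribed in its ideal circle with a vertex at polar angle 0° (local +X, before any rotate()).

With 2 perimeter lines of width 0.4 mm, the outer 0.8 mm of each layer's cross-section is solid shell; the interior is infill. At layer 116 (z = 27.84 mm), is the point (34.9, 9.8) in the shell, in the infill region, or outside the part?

outside

At z = 27.84 mm: the cube is not intersected at this z (z outside [0, 17.5]); the cylinder at (-3.5, -2): section is a regular 8-gon, circumradius r=9.5; the cube at (7, 8) (footprint 12×14.5) is included at this height; the cube at (9, 0.5) is present — its section is the full 23.5×22.5 rectangle; Combining (union): the regions partially overlap (shared area 145.00 mm²), so overlapping operands fuse into one piece — 2 connected regions; the cube at (-1.5, 8.5) is not intersected at this z (z outside [3.5, 18]); Taking the union: only that combined region is present, so the union is just that shape — 2 connected regions. Overall, the cross-section has 2 separate islands. The nearest boundary edge runs (32.50, 23.00)→(32.50, 0.50); distance from the point to it = 2.40 mm. The point is not inside any of the regions above, so it lies outside the cross-section (2.40 mm from the nearest boundary).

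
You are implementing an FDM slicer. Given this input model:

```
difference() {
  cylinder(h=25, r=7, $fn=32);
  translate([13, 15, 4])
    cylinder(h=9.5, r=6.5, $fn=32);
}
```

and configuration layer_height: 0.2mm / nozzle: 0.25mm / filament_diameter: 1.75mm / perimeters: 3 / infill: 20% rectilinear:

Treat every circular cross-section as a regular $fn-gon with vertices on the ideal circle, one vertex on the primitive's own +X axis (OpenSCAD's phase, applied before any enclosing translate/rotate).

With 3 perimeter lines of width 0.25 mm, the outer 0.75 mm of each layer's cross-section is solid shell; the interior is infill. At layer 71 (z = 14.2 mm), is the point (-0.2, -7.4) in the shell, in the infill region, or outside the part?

outside

At z = 14.2 mm: the r=7 cylinder gives a regular 32-gon of circumradius 7 (constant along its height); the cylinder at (13, 15) does not reach this height (z outside [4, 13.5]); Subtracting the remaining from the first: none of the subtracted shapes is present at this height, so the r=7 cylinder is unchanged — 1 connected region. Overall, the cross-section is a single solid region. The nearest boundary edge runs (-1.37, -6.87)→(-0.00, -7.00); distance from the point to it = 0.42 mm. The point is not inside any of the regions above, so it lies outside the cross-section (0.42 mm from the nearest boundary).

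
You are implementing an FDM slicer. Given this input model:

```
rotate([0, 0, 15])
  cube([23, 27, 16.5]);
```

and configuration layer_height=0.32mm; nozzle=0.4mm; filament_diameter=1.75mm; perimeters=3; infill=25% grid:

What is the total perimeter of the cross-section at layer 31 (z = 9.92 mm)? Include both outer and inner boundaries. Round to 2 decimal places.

At z = 9.92 mm: the 23×27 cube contributes its full rectangle (perimeter 100.00 mm); (whole slice rotated 15° about Z — lengths, areas and connectivity unchanged). Overall, the cross-section is a single solid region. Total boundary length (outer) = 100.00 mm.

100.00 mm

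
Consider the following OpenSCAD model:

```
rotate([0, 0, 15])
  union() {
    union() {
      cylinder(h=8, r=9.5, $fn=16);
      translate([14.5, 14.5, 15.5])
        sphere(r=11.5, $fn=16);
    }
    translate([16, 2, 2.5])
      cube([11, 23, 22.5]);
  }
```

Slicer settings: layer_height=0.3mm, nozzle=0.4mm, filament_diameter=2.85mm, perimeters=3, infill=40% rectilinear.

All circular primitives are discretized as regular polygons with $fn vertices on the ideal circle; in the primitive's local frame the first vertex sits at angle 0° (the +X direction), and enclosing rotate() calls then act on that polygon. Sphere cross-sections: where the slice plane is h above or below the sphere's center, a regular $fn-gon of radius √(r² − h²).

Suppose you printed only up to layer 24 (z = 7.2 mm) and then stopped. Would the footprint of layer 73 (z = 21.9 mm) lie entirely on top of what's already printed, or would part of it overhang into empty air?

Compare the two slices. At z = 7.2: the cylinder: section is a regular 16-gon, circumradius r=9.5 (area = (16/2)·9.500²·sin(360°/16) = 276.30 mm²); the r=11.5 sphere at (14.5, 14.5) contributes a regular 16-gon of circumradius √(11.5²−8.3²) = 7.960 (area = (16/2)·7.960²·sin(360°/16) = 193.97 mm²); Taking the union: the 2 present regions are separate (no shared area or edge), so areas and boundary lengths simply add and each stays a separate island — area = 470.27 mm²; the cube at (16, 2) (footprint 11×23) is included at this height (area 253.00 mm²); Merging all regions: the regions partially overlap — summed areas 723.27 mm² minus the doubly-counted overlap 73.56 mm² gives 649.72 mm² — area = 649.72 mm²; (whole slice rotated 15° about Z — lengths, areas and connectivity unchanged). At z = 21.9: the cylinder does not reach this height (z outside [0, 8]); the sphere at (14.5, 14.5): section is a regular 16-gon, circumradius = √(r²−h²) = √(11.5²−6.4²) = 9.555 (area = (16/2)·9.555²·sin(360°/16) = 279.48 mm²); Taking the union: only the r=11.5 sphere at (14.5, 14.5) is present, so the union is just that shape — area = 279.48 mm²; the 11×23 cube at (16, 2) contributes its full rectangle (area 253.00 mm²); Taking the union: the regions partially overlap — summed areas 532.48 mm² minus the doubly-counted overlap 111.52 mm² gives 420.96 mm² — area = 420.96 mm²; (rotated 15° about Z; rotation is an isometry so areas/perimeters/island counts are preserved). Checking containment: at z = 21.9 the cross-section extends beyond the z = 7.2 cross-section by about 47.54 mm².

part overhangs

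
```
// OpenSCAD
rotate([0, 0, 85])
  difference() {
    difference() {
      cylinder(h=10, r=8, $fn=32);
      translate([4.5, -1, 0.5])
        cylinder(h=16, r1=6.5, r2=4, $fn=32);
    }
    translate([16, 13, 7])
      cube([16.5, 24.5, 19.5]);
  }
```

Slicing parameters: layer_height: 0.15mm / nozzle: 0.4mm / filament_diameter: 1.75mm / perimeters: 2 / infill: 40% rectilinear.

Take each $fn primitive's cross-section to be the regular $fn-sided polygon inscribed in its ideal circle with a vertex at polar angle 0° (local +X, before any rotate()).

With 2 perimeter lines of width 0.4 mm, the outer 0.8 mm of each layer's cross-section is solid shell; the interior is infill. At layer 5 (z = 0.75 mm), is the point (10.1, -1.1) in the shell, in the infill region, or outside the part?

At z = 0.75 mm: the cylinder: section is a regular 32-gon, circumradius r=8; the cone at (4.5, -1) (r1=6.5→r2=4) has section circumradius 6.461 here — a regular 32-gon; Subtracting the remaining from the first: starting from the r=8 cylinder, the cone at (4.5, -1) partially overlaps it — only the 95.84 mm² overlap (of its 130.30 mm²) is removed, clipping the outline — 1 connected region; the cube at (16, 13) does not reach this height (z outside [7, 26.5]); Taking the first minus the rest: none of the subtracted shapes is present at this height, so that combined region is unchanged — 1 connected region; (whole slice rotated 85° about Z — lengths, areas and connectivity unchanged). Overall, the cross-section is a single solid region. Undo the 85° rotation: the query point maps to (-0.216, -10.157) in the un-rotated model frame. The nearest boundary edge runs (-0.00, -8.00)→(-1.56, -7.85); distance from the point to it = 2.17 mm. The point is not inside any of the regions above, so it lies outside the cross-section (2.17 mm from the nearest boundary).

outside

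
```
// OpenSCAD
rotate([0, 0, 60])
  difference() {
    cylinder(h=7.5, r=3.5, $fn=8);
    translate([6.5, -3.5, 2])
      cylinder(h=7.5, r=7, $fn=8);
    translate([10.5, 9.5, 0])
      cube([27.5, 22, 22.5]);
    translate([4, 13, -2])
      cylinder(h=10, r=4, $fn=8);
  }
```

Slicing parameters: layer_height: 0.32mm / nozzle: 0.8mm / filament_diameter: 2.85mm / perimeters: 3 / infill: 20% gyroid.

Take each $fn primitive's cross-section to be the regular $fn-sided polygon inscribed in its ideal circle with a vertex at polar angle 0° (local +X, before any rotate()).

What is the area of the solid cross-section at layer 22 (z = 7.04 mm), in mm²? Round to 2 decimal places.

23.67 mm²

At z = 7.04 mm: the cylinder: section is a regular 8-gon, circumradius r=3.5 (area = (8/2)·3.500²·sin(360°/8) = 34.65 mm²); the r=7 cylinder at (6.5, -3.5) contributes a regular 8-gon of circumradius 7 (area = (8/2)·7.000²·sin(360°/8) = 138.59 mm²); the cube at (10.5, 9.5) is present — its section is the full 27.5×22 rectangle (area 605.00 mm²); the cylinder at (4, 13): section is a regular 8-gon, circumradius r=4 (area = (8/2)·4.000²·sin(360°/8) = 45.25 mm²); Taking the first minus the rest: starting from the r=3.5 cylinder (34.65 mm²), the r=7 cylinder at (6.5, -3.5) partially overlaps it — only the 10.98 mm² overlap (of its 138.59 mm²) is removed, clipping the outline; the 27.5×22 cube at (10.5, 9.5) misses the remaining region (no effect); the r=4 cylinder at (4, 13) misses the remaining region (no effect) — area = 23.67 mm²; (whole slice rotated 60° about Z — lengths, areas and connectivity unchanged). Overall, the cross-section is a single solid region. Net area = 23.67 mm².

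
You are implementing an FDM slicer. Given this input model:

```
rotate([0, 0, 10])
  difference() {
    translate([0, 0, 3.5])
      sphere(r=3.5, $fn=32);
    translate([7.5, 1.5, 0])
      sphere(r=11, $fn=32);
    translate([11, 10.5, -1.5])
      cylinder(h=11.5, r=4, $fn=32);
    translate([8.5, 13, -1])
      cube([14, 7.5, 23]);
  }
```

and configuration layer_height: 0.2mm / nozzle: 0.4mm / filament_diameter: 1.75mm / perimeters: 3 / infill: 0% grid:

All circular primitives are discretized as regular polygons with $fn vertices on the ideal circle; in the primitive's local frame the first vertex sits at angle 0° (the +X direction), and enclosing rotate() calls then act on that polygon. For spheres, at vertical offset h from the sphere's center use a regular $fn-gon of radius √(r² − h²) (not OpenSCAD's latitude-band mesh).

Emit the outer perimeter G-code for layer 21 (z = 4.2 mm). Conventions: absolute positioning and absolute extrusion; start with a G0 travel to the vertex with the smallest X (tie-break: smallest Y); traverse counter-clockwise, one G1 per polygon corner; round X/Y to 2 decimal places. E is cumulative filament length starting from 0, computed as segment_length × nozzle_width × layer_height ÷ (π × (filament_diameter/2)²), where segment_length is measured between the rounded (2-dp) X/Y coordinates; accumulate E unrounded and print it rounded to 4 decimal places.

At z = 4.2 mm: the sphere: section is a regular 32-gon, circumradius = √(r²−h²) = √(3.5²−0.7²) = 3.429; the r=11 sphere at (7.5, 1.5) contributes a regular 32-gon of circumradius √(11²−4.2²) = 10.167; the r=4 cylinder at (11, 10.5) gives a regular 32-gon of circumradius 4 (constant along its height); the cube at (8.5, 13) is present — its section is the full 14×7.5 rectangle; After the difference (first − rest): starting from the r=3.5 sphere, the r=11 sphere at (7.5, 1.5) partially overlaps it — only the 33.18 mm² overlap (of its 322.63 mm²) is removed, clipping the outline; the r=4 cylinder at (11, 10.5) misses the remaining region (no effect); the 14×7.5 cube at (8.5, 13) misses the remaining region (no effect) — 1 connected region; (whole slice rotated 10° about Z — lengths, areas and connectivity unchanged). The outline is a single polygon with 14 vertices. Extrusion per mm of travel: 0.4 × 0.2 / (π × 0.875²) = 0.033260. Accumulating E over each segment gives final E = 0.3873.

G0 X-3.43 Y0.07 Z4.20
G1 X-3.38 Y-0.60 E0.0223
G1 X-3.20 Y-1.24 E0.0445
G1 X-2.89 Y-1.84 E0.0669
G1 X-2.48 Y-2.37 E0.0892
G1 X-1.97 Y-2.81 E0.1116
G1 X-1.38 Y-3.14 E0.1341
G1 X-0.99 Y-3.27 E0.1478
G1 X-1.45 Y-2.68 E0.1727
G1 X-2.35 Y-0.91 E0.2387
G1 X-2.89 Y1.01 E0.3050
G1 X-2.94 Y1.73 E0.3290
G1 X-3.14 Y1.38 E0.3424
G1 X-3.35 Y0.74 E0.3648
G1 X-3.43 Y0.07 E0.3873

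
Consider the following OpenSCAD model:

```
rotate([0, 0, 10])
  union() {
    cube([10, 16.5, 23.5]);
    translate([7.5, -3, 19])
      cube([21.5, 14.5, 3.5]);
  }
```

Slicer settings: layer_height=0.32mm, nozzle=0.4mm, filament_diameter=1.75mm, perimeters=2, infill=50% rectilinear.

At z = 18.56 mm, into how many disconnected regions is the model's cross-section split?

1

At z = 18.56 mm: the cube is present — its section is the full 10×16.5 rectangle; the cube at (7.5, -3) does not reach this height (z outside [19, 22.5]); Taking the union: only the 10×16.5 cube is present, so the union is just that shape — 1 connected region; (rotated 10° about Z; rotation is an isometry so areas/perimeters/island counts are preserved). The result has 1 disconnected region.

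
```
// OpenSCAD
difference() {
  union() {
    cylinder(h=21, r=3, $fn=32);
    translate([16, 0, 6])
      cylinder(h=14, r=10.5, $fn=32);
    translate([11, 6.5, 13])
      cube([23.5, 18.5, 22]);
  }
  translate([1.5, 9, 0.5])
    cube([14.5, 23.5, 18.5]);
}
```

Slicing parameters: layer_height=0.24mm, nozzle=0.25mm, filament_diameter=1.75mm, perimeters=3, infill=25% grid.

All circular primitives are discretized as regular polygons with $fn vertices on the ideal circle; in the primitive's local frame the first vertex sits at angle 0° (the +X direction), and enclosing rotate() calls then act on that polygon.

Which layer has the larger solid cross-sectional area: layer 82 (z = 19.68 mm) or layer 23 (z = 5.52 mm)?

layer 82 (z = 19.68 mm)

Layer 82 (z = 19.68): the r=3 cylinder contributes a regular 32-gon of circumradius 3 (area = (32/2)·3.000²·sin(360°/32) = 28.09 mm²); the r=10.5 cylinder at (16, 0) gives a regular 32-gon of circumradius 10.5 (constant along its height) (area = (32/2)·10.500²·sin(360°/32) = 344.14 mm²); the 23.5×18.5 cube at (11, 6.5) contributes its full rectangle (area 434.75 mm²); Taking the union: the regions partially overlap — summed areas 806.98 mm² minus the doubly-counted overlap 40.44 mm² gives 766.55 mm² — area = 766.55 mm²; the cube at (1.5, 9) is absent (z outside [0.5, 19]); After the difference (first − rest): none of the subtracted shapes is present at this height, so that combined region is unchanged — area = 766.55 mm². So its area = 766.55 mm². Layer 23 (z = 5.52): the r=3 cylinder contributes a regular 32-gon of circumradius 3 (area = (32/2)·3.000²·sin(360°/32) = 28.09 mm²); the cylinder at (16, 0) is not intersected at this z (z outside [6, 20]); the cube at (11, 6.5) is not intersected at this z (z outside [13, 35]); Combining (union): only the r=3 cylinder is present, so the union is just that shape — area = 28.09 mm²; the 14.5×23.5 cube at (1.5, 9) contributes its full rectangle (area 340.75 mm²); After the difference (first − rest): starting from the result so far (28.09 mm²), the 14.5×23.5 cube at (1.5, 9) misses the remaining region (no effect) — area = 28.09 mm². So its area = 28.09 mm². Layer 82 is larger (766.55 vs 28.09 mm²).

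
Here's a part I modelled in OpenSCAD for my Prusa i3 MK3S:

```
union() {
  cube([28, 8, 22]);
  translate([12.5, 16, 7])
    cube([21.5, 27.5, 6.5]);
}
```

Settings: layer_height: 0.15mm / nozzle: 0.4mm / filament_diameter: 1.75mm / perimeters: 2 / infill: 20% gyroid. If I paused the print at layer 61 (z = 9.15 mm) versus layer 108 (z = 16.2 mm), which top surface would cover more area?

Layer 61 (z = 9.15): the cube is present — its section is the full 28×8 rectangle (area 224.00 mm²); the cube at (12.5, 16) (footprint 21.5×27.5) is included at this height (area 591.25 mm²); Combining (union): the 2 present regions are separate (no shared area or edge), so areas and boundary lengths simply add and each stays a separate island — area = 815.25 mm². So its area = 815.25 mm². Layer 108 (z = 16.2): the cube (footprint 28×8) is included at this height (area 224.00 mm²); the cube at (12.5, 16) is absent (z outside [7, 13.5]); Merging all regions: only the 28×8 cube is present, so the union is just that shape — area = 224.00 mm². So its area = 224.00 mm². Layer 61 is larger (815.25 vs 224.00 mm²).

layer 61 (z = 9.15 mm)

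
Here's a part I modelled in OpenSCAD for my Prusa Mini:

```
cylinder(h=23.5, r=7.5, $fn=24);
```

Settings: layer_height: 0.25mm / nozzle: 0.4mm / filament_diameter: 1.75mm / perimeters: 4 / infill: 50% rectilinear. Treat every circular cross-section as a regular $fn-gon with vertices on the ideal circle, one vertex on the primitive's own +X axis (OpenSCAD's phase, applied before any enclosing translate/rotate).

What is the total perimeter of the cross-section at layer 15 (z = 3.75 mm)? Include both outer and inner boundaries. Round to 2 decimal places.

46.99 mm

At z = 3.75 mm: the cylinder: section is a regular 24-gon, circumradius r=7.5 (perimeter = 2·24·7.500·sin(180°/24) = 46.99 mm). Overall, the cross-section is a single solid region. Total boundary length (outer) = 46.99 mm.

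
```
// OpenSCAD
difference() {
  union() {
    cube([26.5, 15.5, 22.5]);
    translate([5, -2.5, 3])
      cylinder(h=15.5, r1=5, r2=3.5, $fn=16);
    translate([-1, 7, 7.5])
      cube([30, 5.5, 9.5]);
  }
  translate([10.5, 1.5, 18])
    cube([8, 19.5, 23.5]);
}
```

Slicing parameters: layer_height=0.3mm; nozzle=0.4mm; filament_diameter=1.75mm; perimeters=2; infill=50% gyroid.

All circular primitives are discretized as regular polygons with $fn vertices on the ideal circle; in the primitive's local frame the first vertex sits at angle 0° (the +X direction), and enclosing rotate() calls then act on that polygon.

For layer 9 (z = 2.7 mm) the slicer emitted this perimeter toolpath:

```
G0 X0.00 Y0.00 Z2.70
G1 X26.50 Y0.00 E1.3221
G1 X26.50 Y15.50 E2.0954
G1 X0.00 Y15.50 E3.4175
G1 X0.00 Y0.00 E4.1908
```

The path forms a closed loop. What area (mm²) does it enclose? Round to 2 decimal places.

Apply the shoelace formula to the sequence of (X, Y) vertices; enclosed area = 410.75 mm².

410.75 mm²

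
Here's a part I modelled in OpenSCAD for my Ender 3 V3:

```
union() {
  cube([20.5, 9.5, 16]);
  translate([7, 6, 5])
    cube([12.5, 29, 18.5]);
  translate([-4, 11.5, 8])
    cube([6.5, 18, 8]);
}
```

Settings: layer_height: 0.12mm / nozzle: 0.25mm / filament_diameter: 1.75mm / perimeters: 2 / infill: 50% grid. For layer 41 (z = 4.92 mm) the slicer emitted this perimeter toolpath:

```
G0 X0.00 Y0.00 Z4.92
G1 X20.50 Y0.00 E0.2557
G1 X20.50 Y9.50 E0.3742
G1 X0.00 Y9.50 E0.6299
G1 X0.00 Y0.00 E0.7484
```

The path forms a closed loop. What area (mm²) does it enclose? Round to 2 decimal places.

194.75 mm²

Apply the shoelace formula to the sequence of (X, Y) vertices; enclosed area = 194.75 mm².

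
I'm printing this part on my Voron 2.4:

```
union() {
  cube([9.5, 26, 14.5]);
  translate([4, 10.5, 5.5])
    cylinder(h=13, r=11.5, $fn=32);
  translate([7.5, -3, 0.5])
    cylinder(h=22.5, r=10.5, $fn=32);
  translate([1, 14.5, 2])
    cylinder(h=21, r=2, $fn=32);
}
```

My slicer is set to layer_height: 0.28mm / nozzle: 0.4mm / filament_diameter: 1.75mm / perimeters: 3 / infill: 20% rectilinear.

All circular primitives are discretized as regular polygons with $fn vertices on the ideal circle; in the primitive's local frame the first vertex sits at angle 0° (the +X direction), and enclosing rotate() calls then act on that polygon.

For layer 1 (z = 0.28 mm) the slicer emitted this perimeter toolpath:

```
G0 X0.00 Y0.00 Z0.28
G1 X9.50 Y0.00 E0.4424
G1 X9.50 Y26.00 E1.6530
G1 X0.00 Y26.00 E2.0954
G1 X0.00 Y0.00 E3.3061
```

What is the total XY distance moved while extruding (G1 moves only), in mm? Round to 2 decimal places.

71.00 mm

Sum the Euclidean lengths of each G1 segment: total = 71.00 mm.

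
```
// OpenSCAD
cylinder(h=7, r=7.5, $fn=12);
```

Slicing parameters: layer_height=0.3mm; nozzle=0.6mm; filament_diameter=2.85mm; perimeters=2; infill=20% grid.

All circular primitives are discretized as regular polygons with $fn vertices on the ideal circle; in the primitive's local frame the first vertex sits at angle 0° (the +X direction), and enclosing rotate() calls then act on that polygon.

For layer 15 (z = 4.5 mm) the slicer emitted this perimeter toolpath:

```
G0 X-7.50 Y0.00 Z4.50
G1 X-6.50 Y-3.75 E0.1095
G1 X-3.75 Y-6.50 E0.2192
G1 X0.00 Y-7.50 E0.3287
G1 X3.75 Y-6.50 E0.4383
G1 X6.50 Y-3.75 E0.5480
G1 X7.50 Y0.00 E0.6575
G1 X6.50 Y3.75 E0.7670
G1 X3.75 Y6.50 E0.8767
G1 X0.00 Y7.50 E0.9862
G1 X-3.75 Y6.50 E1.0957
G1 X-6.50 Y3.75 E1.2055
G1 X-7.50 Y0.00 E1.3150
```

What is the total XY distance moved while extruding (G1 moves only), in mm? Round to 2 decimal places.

46.60 mm

Sum the Euclidean lengths of each G1 segment: total = 46.60 mm.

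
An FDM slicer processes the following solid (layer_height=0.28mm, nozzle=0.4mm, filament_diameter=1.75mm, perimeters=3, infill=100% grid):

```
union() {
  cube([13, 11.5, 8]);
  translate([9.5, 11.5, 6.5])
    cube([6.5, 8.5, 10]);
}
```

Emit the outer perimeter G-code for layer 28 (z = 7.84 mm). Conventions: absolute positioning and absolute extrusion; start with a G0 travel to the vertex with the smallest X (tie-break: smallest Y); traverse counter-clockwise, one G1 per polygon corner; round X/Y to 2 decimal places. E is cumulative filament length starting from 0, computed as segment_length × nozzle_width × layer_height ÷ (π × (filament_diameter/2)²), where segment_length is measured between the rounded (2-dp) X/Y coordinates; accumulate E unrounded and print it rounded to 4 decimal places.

At z = 7.84 mm: the cube (footprint 13×11.5) is included at this height; the 6.5×8.5 cube at (9.5, 11.5) contributes its full rectangle; Combining (union): the 2 present regions share edge segments without overlapping in area, so areas simply add but the touching pieces fuse into one outline (the shared edge portions become interior and drop out of the boundary) — 1 connected region. The outline is a single polygon with 8 vertices. Extrusion per mm of travel: 0.4 × 0.28 / (π × 0.875²) = 0.046564. Accumulating E over each segment gives final E = 3.3526.

G0 X0.00 Y0.00 Z7.84
G1 X13.00 Y0.00 E0.6053
G1 X13.00 Y11.50 E1.1408
G1 X16.00 Y11.50 E1.2805
G1 X16.00 Y20.00 E1.6763
G1 X9.50 Y20.00 E1.9790
G1 X9.50 Y11.50 E2.3748
G1 X0.00 Y11.50 E2.8171
G1 X0.00 Y0.00 E3.3526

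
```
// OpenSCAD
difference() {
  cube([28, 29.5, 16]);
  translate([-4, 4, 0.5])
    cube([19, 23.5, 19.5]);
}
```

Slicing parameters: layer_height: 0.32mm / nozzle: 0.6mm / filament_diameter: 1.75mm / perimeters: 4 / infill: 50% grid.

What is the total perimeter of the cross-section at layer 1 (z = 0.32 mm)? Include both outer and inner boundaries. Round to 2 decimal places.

115.00 mm

At z = 0.32 mm: the 28×29.5 cube contributes its full rectangle (perimeter 115.00 mm); the cube at (-4, 4) is not intersected at this z (z outside [0.5, 20]); Subtracting the remaining from the first: none of the subtracted shapes is present at this height, so the 28×29.5 cube is unchanged — boundary = 115.00 mm. Overall, the cross-section is a single solid region. Total boundary length (outer) = 115.00 mm.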